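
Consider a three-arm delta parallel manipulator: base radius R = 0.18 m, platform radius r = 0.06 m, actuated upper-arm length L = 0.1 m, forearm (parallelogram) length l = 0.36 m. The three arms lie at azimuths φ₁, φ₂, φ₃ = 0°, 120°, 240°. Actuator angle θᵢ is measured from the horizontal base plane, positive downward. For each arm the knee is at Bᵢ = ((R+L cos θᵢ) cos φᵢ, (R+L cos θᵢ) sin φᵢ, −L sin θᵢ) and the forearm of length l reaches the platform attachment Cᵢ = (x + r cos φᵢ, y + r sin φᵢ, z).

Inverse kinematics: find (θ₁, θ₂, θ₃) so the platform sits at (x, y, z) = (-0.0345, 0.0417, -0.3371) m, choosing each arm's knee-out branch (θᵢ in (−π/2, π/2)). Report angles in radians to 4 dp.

θ₁ = 0.6978, θ₂ = 0.1742, θ₃ = 0.6105

φ1=0.0° → target in arm frame (-0.0345, 0.0417)
  e−x'=0.1545;  (l²−L²−(e−x')²−y'²−z²)/2L = -0.0982
  γ=atan2(-0.3371,0.1545)=-1.1410;  ψ=arccos(-0.2649)=1.8389;  θ1=γ+ψ≈0.6978
rotate P by −φ2: (0.0534, 0.0090, -0.3371)
  e−x'=0.0666;  (l²−L²−(e−x')²−y'²−z²)/2L = 0.0072
  θ2 = atan2(B,A) + arccos(C/0.3436) = 0.1742
rotate P by −φ3: (-0.0189, -0.0507, -0.3371)
  A cos θ + B sin θ = C:  0.1389·cos θ + -0.3371·sin θ = -0.0795
  √(A²+B²)=0.3646;  θ3 = -1.1800+1.7905 ≈ 0.6105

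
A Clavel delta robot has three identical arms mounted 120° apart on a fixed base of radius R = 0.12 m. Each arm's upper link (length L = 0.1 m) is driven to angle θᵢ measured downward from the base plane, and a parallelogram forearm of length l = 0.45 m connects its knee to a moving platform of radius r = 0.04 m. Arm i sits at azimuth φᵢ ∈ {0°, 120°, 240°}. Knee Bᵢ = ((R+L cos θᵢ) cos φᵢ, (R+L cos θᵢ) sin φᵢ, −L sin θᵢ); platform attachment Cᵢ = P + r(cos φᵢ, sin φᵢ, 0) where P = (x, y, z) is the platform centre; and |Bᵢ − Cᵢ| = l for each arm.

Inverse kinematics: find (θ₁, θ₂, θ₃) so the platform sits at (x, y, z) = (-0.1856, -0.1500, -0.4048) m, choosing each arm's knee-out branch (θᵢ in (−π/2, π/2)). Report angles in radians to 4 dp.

rotate P by −φ1: (-0.1856, -0.1500, -0.4048)
  A cos θ + B sin θ = C:  0.2656·cos θ + -0.4048·sin θ = -0.3220
  θ1 = atan2(B,A) + arccos(C/0.4842) = 1.3084
rotate P by −φ2: (-0.0371, 0.2357, -0.4048)
  A cos θ + B sin θ = C:  0.1171·cos θ + -0.4048·sin θ = -0.2032
  θ2 = atan2(B,A) + arccos(C/0.4214) = 0.7849
φ3=240.0° → target in arm frame (0.2227, -0.0857)
  A cos θ + B sin θ = C:  -0.1427·cos θ + -0.4048·sin θ = 0.0046
  θ3 = atan2(B,A) + arccos(C/0.4292) = -0.3497

θ₁ = 1.3084, θ₂ = 0.7849, θ₃ = -0.3497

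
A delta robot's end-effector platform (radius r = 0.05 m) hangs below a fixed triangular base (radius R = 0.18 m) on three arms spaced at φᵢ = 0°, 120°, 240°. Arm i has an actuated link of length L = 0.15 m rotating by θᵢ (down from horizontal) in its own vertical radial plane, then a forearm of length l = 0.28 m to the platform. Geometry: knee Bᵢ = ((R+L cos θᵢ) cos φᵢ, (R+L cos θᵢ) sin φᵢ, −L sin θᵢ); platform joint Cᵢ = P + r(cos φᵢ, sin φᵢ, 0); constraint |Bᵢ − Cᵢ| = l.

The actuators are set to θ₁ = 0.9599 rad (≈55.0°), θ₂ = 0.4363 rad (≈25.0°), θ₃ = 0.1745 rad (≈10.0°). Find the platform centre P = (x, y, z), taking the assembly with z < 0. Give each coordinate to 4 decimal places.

(-0.0589, -0.0163, -0.1734)

arm 1 at φ=0.0°: e+L cos θ1 = 0.2160;  centre 1 = (0.2160, 0.0000, -0.1229)
arm 2 at φ=120.0°: e+L cos θ2 = 0.2659;  centre 2 = (-0.1330, 0.2303, -0.0634)
φ3=240.0°: virtual centre (-0.1389, -0.2405, -0.0260), radius l
|centre ₂|²−|centre ₁|² = 0.0130;  |centre ₃|²−|centre ₁|² = 0.0160
[-0.6980 0.4606 0.1190]·P = 0.0130;  [-0.7098 -0.4810 0.1937]·P = 0.0160
det = 0.6627;  x = -0.0206+0.2209z,  y = -0.0030+0.0766z
sphere 1 gives Az²+Bz+C=0 with A=1.0547, B=0.1407, C=-0.0073;  B²−4AC=0.0507;  roots -0.1734, 0.0400;  negative root z = -0.1734
x = -0.0589, y = -0.0163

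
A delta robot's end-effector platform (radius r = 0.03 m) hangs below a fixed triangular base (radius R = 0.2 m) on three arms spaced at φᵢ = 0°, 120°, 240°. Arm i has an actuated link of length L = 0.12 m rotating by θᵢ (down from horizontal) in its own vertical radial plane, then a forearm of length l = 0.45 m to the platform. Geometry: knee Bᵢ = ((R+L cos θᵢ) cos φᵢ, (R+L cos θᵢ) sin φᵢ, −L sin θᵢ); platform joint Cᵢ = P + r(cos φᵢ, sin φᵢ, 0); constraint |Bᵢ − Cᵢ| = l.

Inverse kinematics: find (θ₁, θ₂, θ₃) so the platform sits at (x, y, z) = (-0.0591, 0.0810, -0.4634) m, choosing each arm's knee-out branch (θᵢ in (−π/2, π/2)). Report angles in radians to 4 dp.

θ₁ = 1.2216, θ₂ = 0.4362, θ₃ = 1.1340

φ1=0.0° → target in arm frame (-0.0591, 0.0810)
  e−x'=0.2291;  (l²−L²−(e−x')²−y'²−z²)/2L = -0.3570
  θ1 = atan2(B,A) + arccos(C/0.5169) = 1.2216
arm 2 (φ=120.0°): x'=0.0997, y'=0.0107
  e−x'=0.0703;  (l²−L²−(e−x')²−y'²−z²)/2L = -0.1321
  θ2 = atan2(B,A) + arccos(C/0.4687) = 0.4362
φ3=240.0° → target in arm frame (-0.0406, -0.0917)
  A cos θ + B sin θ = C:  0.2106·cos θ + -0.4634·sin θ = -0.3308
  θ3 = atan2(B,A) + arccos(C/0.5090) = 1.1340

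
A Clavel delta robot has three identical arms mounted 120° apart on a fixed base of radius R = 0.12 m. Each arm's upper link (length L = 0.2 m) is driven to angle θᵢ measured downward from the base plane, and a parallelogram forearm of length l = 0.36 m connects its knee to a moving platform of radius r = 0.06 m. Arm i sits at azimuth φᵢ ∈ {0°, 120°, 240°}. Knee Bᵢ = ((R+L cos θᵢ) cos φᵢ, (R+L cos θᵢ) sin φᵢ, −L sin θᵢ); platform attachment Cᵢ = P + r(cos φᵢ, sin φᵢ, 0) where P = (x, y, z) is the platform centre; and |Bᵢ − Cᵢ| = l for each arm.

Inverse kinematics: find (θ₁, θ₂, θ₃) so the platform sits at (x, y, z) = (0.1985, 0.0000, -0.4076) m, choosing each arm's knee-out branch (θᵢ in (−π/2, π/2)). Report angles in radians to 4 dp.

θ₁ = 0.2619, θ₂ = 1.2220, θ₃ = 1.2220

rotate P by −φ1: (0.1985, 0.0000, -0.4076)
  e−x'=-0.1385;  (l²−L²−(e−x')²−y'²−z²)/2L = -0.2393
  √(A²+B²)=0.4305;  θ1 = -1.8984+2.1602 ≈ 0.2619
rotate P by −φ2: (-0.0992, -0.1719, -0.4076)
  e−x'=0.1592;  (l²−L²−(e−x')²−y'²−z²)/2L = -0.3286
  γ=atan2(-0.4076,0.1592)=-1.1983;  ψ=arccos(-0.7510)=2.4203;  θ2=γ+ψ≈1.2220
rotate P by −φ3: (-0.0993, 0.1719, -0.4076)
  A=0.1593, B=-0.4076, C=(l²−L²−A²−y'²−z²)/(2L)=-0.3286
  √(A²+B²)=0.4376;  θ3 = -1.1983+2.4203 ≈ 1.2220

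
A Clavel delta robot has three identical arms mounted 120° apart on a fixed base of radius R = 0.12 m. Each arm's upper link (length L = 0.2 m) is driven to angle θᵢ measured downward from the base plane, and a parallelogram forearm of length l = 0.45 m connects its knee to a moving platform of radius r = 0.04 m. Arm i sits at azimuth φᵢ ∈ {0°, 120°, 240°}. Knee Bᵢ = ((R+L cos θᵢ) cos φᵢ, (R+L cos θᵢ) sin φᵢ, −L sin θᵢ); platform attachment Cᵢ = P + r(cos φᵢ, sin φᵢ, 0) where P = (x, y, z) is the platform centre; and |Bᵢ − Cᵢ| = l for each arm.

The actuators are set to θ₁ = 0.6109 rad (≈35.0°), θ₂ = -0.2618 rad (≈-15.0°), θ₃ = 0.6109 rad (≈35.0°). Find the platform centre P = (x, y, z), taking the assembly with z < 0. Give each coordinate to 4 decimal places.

φ1=0.0°: virtual centre (0.2438, 0.0000, -0.1147), radius l
S2 = (0.2732·cos120.0°, 0.2732·sin120.0°, 0.0518) = (-0.1366, 0.2366, 0.0518)
S3 = (0.2438·cos240.0°, 0.2438·sin240.0°, -0.1147) = (-0.1219, -0.2112, -0.1147)
eliminate P² terms by subtracting sphere 1 from 2 and 3
[-0.7608 0.4732 0.3330]·P = 0.0047;  [-0.7315 -0.4223 0.0000]·P = 0.0000
det = 0.6674;  x = -0.0030+0.2107z,  y = 0.0051+-0.3649z
sphere 1 gives Az²+Bz+C=0 with A=1.1776, B=0.1217, C=-0.1284;  B²−4AC=0.6196;  roots -0.3859, 0.2826;  negative root z = -0.3859
x = -0.0843, y = 0.1460

(-0.0843, 0.1460, -0.3859)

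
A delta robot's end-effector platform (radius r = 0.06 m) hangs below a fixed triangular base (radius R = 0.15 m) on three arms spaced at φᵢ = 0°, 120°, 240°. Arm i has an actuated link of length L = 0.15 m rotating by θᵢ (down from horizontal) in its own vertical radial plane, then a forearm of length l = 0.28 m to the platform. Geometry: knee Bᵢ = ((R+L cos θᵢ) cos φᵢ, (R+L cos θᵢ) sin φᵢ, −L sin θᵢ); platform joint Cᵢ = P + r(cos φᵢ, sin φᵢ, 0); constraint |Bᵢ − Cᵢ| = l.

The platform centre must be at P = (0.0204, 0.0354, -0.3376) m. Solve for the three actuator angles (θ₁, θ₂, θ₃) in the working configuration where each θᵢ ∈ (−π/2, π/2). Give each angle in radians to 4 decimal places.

θ₁ = 0.8728, θ₂ = 0.8725, θ₃ = 1.1344

arm 1 (φ=0.0°): x'=0.0204, y'=0.0354
  e−x'=0.0696;  (l²−L²−(e−x')²−y'²−z²)/2L = -0.2139
  √(A²+B²)=0.3447;  θ1 = -1.3675+2.2402 ≈ 0.8728
arm 2 (φ=120.0°): x'=0.0205, y'=-0.0354
  e−x'=0.0695;  (l²−L²−(e−x')²−y'²−z²)/2L = -0.2139
  θ2 = atan2(B,A) + arccos(C/0.3447) = 0.8725
rotate P by −φ3: (-0.0409, 0.0000, -0.3376)
  A=0.1309, B=-0.3376, C=(l²−L²−A²−y'²−z²)/(2L)=-0.2507
  γ=atan2(-0.3376,0.1309)=-1.2010;  ψ=arccos(-0.6923)=2.3354;  θ3=γ+ψ≈1.1344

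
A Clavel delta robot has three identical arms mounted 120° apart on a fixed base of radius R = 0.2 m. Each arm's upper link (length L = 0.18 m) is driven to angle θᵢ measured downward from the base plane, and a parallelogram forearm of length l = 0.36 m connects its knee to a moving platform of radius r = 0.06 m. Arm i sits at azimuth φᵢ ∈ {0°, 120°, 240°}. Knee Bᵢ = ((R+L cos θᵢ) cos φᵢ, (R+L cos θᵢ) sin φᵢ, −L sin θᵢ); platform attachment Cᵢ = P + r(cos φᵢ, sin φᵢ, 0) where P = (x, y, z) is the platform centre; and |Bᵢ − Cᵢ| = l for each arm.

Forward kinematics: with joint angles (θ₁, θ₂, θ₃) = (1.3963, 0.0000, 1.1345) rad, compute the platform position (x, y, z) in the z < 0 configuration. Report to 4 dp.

O1 = (0.1713·cos0.0°, 0.1713·sin0.0°, -0.1773) = (0.1713, 0.0000, -0.1773)
O2 = (0.3200·cos120.0°, 0.3200·sin120.0°, 0.0000) = (-0.1600, 0.2771, 0.0000)
arm 3 at φ=240.0°: ρ3 = 0.2161;  O3 = (-0.1080, -0.1871, -0.1631)
subtract pairs → two planes through P
linear system: -0.6625x+0.5543y = 0.0416−0.3545z; -0.5586x+-0.3742y = 0.0125−0.0283z
Cramer: x(z) = -0.0404+0.2661z;  y(z) = 0.0268-0.3216z
sphere 1 gives Az²+Bz+C=0 with A=1.1742, B=0.2246, C=-0.0526;  B²−4AC=0.2977;  roots -0.3280, 0.1367;  negative root z = -0.3280
x = -0.1277, y = 0.1323

(-0.1277, 0.1323, -0.3280)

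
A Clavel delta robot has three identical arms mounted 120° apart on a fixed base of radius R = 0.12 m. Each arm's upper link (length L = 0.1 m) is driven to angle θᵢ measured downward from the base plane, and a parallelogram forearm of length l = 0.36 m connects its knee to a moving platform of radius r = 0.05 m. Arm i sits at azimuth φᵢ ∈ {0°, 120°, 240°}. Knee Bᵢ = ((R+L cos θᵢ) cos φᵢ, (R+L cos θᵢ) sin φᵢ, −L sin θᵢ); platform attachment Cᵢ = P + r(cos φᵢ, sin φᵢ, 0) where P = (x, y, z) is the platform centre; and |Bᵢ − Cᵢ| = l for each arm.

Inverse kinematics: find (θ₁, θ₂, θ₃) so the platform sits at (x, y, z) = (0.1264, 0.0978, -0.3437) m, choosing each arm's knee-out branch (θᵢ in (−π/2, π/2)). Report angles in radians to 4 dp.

rotate P by −φ1: (0.1264, 0.0978, -0.3437)
  A cos θ + B sin θ = C:  -0.0564·cos θ + -0.3437·sin θ = -0.0564
  γ=atan2(-0.3437,-0.0564)=-1.7334;  ψ=arccos(-0.1619)=1.7334;  θ1=γ+ψ≈-0.0001
arm 2 (φ=120.0°): x'=0.0215, y'=-0.1584
  A=0.0485, B=-0.3437, C=(l²−L²−A²−y'²−z²)/(2L)=-0.1298
  θ2 = atan2(B,A) + arccos(C/0.3471) = 0.5235
arm 3 (φ=240.0°): x'=-0.1479, y'=0.0606
  A=0.2179, B=-0.3437, C=(l²−L²−A²−y'²−z²)/(2L)=-0.2484
  θ3 = atan2(B,A) + arccos(C/0.4070) = 1.2215

θ₁ = -0.0001, θ₂ = 0.5235, θ₃ = 1.2215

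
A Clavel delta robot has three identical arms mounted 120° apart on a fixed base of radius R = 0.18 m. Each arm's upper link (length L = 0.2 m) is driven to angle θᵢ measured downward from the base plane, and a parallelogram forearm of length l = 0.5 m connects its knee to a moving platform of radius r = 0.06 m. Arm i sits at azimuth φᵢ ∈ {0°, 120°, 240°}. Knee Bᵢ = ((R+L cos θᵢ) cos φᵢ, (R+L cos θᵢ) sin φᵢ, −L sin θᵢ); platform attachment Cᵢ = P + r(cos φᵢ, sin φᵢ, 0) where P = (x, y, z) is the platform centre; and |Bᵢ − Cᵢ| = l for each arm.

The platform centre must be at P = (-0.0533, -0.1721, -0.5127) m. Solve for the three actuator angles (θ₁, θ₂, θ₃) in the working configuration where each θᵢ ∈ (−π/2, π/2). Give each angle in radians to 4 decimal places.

θ₁ = 0.8725, θ₂ = 1.0470, θ₃ = 0.1746

arm 1 (φ=0.0°): x'=-0.0533, y'=-0.1721
  e−x'=0.1733;  (l²−L²−(e−x')²−y'²−z²)/2L = -0.2813
  γ=atan2(-0.5127,0.1733)=-1.2448;  ψ=arccos(-0.5197)=2.1173;  θ1=γ+ψ≈0.8725
φ2=120.0° → target in arm frame (-0.1224, 0.1322)
  e−x'=0.2424;  (l²−L²−(e−x')²−y'²−z²)/2L = -0.3227
  θ2 = atan2(B,A) + arccos(C/0.5671) = 1.0470
rotate P by −φ3: (0.1757, 0.0399, -0.5127)
  A=-0.0557, B=-0.5127, C=(l²−L²−A²−y'²−z²)/(2L)=-0.1439
  √(A²+B²)=0.5157;  θ3 = -1.6790+1.8536 ≈ 0.1746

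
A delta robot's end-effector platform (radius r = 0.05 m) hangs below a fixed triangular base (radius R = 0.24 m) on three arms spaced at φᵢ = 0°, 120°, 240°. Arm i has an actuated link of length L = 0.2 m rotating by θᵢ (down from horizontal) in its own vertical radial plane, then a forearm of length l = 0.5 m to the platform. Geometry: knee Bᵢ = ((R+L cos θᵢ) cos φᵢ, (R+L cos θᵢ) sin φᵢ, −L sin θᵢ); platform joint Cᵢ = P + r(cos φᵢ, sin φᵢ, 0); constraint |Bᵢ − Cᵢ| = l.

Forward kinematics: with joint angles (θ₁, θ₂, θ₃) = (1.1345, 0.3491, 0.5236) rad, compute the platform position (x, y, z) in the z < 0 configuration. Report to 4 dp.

O1 = (0.2745·cos0.0°, 0.2745·sin0.0°, -0.1813) = (0.2745, 0.0000, -0.1813)
arm 2 at φ=120.0°: e+L cos θ2 = 0.3779;  O2 = (-0.1890, 0.3273, -0.0684)
arm 3 at φ=240.0°: e+L cos θ3 = 0.3632;  O3 = (-0.1816, -0.3145, -0.1000)
subtract pairs → two planes through P
linear system: -0.9270x+0.6546y = 0.0393−0.2257z; -0.9122x+-0.6291y = 0.0337−0.1625z
Cramer: x(z) = -0.0396+0.2104z;  y(z) = 0.0039-0.0468z
quadratic in z: (1.0465)z²+(0.2299)z+(-0.1184)=0, √Δ=0.7407 → z ∈ {-0.4638, 0.2440}; z = -0.4638 (taking z<0)
x = -0.1372, y = 0.0256

(-0.1372, 0.0256, -0.4638)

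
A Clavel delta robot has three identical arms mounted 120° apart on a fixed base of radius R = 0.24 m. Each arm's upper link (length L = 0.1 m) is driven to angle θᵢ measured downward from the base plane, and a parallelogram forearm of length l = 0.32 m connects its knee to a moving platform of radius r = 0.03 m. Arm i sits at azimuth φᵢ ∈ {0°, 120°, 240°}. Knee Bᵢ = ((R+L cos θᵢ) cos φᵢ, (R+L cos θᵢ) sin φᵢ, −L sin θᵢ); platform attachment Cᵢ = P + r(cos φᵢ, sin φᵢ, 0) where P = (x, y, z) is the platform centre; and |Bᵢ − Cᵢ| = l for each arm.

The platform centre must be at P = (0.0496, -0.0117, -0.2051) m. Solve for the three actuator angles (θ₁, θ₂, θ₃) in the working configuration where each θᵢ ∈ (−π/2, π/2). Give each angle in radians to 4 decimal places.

arm 1 (φ=0.0°): x'=0.0496, y'=-0.0117
  e−x'=0.1604;  (l²−L²−(e−x')²−y'²−z²)/2L = 0.1223
  θ1 = atan2(B,A) + arccos(C/0.2604) = 0.1745
φ2=120.0° → target in arm frame (-0.0349, -0.0371)
  A cos θ + B sin θ = C:  0.2449·cos θ + -0.2051·sin θ = -0.0552
  γ=atan2(-0.2051,0.2449)=-0.6971;  ψ=arccos(-0.1727)=1.7444;  θ2=γ+ψ≈1.0473
arm 3 (φ=240.0°): x'=-0.0147, y'=0.0488
  A cos θ + B sin θ = C:  0.2247·cos θ + -0.2051·sin θ = -0.0126
  √(A²+B²)=0.3042;  θ3 = -0.7399+1.6123 ≈ 0.8724

θ₁ = 0.1745, θ₂ = 1.0473, θ₃ = 0.8724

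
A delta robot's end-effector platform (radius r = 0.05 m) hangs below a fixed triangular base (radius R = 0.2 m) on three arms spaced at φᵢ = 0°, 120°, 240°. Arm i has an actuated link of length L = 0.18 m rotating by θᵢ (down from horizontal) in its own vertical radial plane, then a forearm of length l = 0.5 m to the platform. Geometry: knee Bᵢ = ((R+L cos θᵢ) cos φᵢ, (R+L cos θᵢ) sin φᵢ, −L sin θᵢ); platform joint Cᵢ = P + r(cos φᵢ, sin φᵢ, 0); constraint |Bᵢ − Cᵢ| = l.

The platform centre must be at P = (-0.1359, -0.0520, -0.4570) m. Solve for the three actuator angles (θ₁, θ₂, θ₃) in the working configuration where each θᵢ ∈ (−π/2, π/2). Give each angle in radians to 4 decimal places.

arm 1 (φ=0.0°): x'=-0.1359, y'=-0.0520
  e−x'=0.2859;  (l²−L²−(e−x')²−y'²−z²)/2L = -0.2103
  γ=atan2(-0.4570,0.2859)=-1.0118;  ψ=arccos(-0.3900)=1.9715;  θ1=γ+ψ≈0.9597
φ2=120.0° → target in arm frame (0.0229, 0.1437)
  e−x'=0.1271;  (l²−L²−(e−x')²−y'²−z²)/2L = -0.0779
  √(A²+B²)=0.4743;  θ2 = -1.2996+1.7358 ≈ 0.4362
arm 3 (φ=240.0°): x'=0.1130, y'=-0.0917
  A=0.0370, B=-0.4570, C=(l²−L²−A²−y'²−z²)/(2L)=-0.0029
  √(A²+B²)=0.4585;  θ3 = -1.4900+1.5770 ≈ 0.0870

θ₁ = 0.9597, θ₂ = 0.4362, θ₃ = 0.0870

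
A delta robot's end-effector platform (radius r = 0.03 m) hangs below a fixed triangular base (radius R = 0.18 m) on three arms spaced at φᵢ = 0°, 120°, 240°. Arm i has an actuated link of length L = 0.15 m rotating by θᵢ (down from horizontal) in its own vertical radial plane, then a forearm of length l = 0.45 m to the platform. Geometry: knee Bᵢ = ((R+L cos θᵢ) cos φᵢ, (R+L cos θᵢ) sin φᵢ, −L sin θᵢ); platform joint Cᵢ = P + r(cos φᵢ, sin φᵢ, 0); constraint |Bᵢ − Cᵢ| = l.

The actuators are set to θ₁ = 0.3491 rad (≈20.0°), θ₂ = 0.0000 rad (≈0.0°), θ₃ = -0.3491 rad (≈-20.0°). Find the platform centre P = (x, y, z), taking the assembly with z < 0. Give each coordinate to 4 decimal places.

φ1=0.0°: virtual centre (0.2910, 0.0000, -0.0513), radius l
φ2=120.0°: virtual centre (-0.1500, 0.2598, 0.0000), radius l
O3 = (0.2910·cos240.0°, 0.2910·sin240.0°, 0.0513) = (-0.1455, -0.2520, 0.0513)
|O₂|²−|O₁|² = 0.0027;  |O₃|²−|O₁|² = 0.0000
plane₁₂: -0.8819x+0.5196y+0.1026z = 0.0027
det = 0.8980;  x = -0.0015+0.1763z,  y = 0.0026+0.1018z
into |P−O₁|² = l²: 1.0415z² + 0.0000z + -0.1143 = 0;  Δ = 0.4762;  z = -0.3313 or 0.3313 → z<0 root = -0.3313
x = -0.0599, y = -0.0311

(-0.0599, -0.0311, -0.3313)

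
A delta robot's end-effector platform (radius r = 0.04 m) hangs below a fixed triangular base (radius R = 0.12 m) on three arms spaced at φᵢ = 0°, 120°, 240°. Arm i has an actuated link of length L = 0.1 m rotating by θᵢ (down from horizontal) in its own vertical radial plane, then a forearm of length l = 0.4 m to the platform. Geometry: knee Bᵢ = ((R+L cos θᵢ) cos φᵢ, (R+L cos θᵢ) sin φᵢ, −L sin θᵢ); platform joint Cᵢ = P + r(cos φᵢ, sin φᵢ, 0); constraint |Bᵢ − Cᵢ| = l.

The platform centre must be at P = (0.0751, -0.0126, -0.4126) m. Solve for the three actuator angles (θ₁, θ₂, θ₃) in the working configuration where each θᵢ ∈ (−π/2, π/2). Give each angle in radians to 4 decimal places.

θ₁ = 0.2619, θ₂ = 0.7855, θ₃ = 0.6981

arm 1 (φ=0.0°): x'=0.0751, y'=-0.0126
  A cos θ + B sin θ = C:  0.0049·cos θ + -0.4126·sin θ = -0.1021
  √(A²+B²)=0.4126;  θ1 = -1.5589+1.8209 ≈ 0.2619
φ2=120.0° → target in arm frame (-0.0485, -0.0587)
  A cos θ + B sin θ = C:  0.1285·cos θ + -0.4126·sin θ = -0.2010
  √(A²+B²)=0.4321;  θ2 = -1.2690+2.0545 ≈ 0.7855
φ3=240.0° → target in arm frame (-0.0266, 0.0713)
  A cos θ + B sin θ = C:  0.1066·cos θ + -0.4126·sin θ = -0.1835
  θ3 = atan2(B,A) + arccos(C/0.4262) = 0.6981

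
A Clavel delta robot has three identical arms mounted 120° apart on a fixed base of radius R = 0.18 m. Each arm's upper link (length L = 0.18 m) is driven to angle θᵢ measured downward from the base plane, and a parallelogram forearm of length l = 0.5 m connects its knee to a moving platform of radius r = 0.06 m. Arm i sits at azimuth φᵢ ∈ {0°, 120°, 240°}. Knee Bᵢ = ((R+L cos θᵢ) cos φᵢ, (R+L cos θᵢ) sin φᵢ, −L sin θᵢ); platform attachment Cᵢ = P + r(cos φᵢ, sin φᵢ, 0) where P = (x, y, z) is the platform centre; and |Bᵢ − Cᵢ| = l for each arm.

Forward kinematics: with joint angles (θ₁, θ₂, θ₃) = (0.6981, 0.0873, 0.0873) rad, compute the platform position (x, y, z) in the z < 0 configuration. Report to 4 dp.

arm 1 at φ=0.0°: e+L cos θ1 = 0.2579;  O1 = (0.2579, 0.0000, -0.1157)
arm 2 at φ=120.0°: e+L cos θ2 = 0.2993;  O2 = (-0.1497, 0.2592, -0.0157)
O3 = (0.2993·cos240.0°, 0.2993·sin240.0°, -0.0157) = (-0.1497, -0.2592, -0.0157)
|O₂|²−|O₁|² = 0.0099;  |O₃|²−|O₁|² = 0.0099
linear system: -0.8151x+0.5184y = 0.0099−0.2000z; -0.8151x+-0.5184y = 0.0099−0.2000z
Cramer: x(z) = -0.0122+0.2454z;  y(z) = 0.0000-0.0000z
quadratic in z: (1.0602)z²+(0.0988)z+(-0.1637)=0, √Δ=0.8390 → z ∈ {-0.4423, 0.3490}; z = -0.4423 (taking z<0)
x = -0.1207, y = 0.0000

(-0.1207, 0.0000, -0.4423)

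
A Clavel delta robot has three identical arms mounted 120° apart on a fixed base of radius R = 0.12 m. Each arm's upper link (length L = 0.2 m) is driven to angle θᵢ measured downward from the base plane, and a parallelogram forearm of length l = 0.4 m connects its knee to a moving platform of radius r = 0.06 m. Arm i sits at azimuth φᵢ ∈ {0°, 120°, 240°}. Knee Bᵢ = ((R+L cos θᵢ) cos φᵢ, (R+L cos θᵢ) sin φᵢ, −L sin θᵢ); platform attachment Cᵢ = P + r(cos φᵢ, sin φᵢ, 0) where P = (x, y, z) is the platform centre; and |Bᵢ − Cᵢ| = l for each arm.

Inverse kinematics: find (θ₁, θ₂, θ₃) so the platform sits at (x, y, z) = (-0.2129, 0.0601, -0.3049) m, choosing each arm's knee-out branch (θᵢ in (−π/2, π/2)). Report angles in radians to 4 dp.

rotate P by −φ1: (-0.2129, 0.0601, -0.3049)
  e−x'=0.2729;  (l²−L²−(e−x')²−y'²−z²)/2L = -0.1276
  γ=atan2(-0.3049,0.2729)=-0.8407;  ψ=arccos(-0.3119)=1.8880;  θ1=γ+ψ≈1.0473
φ2=120.0° → target in arm frame (0.1585, 0.1543)
  e−x'=-0.0985;  (l²−L²−(e−x')²−y'²−z²)/2L = -0.0162
  √(A²+B²)=0.3204;  θ2 = -1.8833+1.6214 ≈ -0.2619
arm 3 (φ=240.0°): x'=0.0544, y'=-0.2144
  A cos θ + B sin θ = C:  0.0056·cos θ + -0.3049·sin θ = -0.0474
  γ=atan2(-0.3049,0.0056)=-1.5524;  ψ=arccos(-0.1556)=1.7270;  θ3=γ+ψ≈0.1745

θ₁ = 1.0473, θ₂ = -0.2619, θ₃ = 0.1745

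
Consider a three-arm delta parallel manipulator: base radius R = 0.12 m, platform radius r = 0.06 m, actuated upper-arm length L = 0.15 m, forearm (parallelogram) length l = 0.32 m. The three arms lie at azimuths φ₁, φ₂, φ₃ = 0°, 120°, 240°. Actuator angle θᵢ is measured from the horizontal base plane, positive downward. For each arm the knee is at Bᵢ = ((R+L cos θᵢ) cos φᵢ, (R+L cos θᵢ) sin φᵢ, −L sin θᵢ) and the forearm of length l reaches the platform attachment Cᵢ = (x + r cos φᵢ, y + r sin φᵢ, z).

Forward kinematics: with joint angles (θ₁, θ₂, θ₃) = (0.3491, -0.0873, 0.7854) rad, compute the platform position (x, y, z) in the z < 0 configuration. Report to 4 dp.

(0.0052, 0.1106, -0.2790)

O1 = (0.2010·cos0.0°, 0.2010·sin0.0°, -0.0513) = (0.2010, 0.0000, -0.0513)
O2 = (0.2094·cos120.0°, 0.2094·sin120.0°, 0.0131) = (-0.1047, 0.1814, 0.0131)
arm 3 at φ=240.0°: e+L cos θ3 = 0.1661;  O3 = (-0.0830, -0.1438, -0.1061)
|O₂|²−|O₁|² = 0.0010;  |O₃|²−|O₁|² = -0.0042
linear system: -0.6113x+0.3627y = 0.0010−0.1288z; -0.5680x+-0.2876y = -0.0042−-0.1095z
det = 0.3819;  x = 0.0032+-0.0070z,  y = 0.0082+-0.3669z
quadratic in z: (1.1346)z²+(0.0994)z+(-0.0606)=0, √Δ=0.5338 → z ∈ {-0.2790, 0.1914}; z = -0.2790 (taking z<0)
x = 0.0052, y = 0.1106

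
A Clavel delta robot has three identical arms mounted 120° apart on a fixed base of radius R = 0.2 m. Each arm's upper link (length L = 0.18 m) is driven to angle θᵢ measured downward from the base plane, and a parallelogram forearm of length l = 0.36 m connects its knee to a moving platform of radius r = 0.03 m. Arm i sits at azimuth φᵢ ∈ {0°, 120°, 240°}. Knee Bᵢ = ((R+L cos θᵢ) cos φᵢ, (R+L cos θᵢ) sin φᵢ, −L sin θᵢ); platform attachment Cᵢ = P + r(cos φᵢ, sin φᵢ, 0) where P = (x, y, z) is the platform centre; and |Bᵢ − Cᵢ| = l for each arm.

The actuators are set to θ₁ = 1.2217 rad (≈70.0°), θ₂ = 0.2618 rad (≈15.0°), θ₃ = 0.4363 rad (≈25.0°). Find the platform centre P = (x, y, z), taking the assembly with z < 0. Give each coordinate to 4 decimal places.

(-0.1158, 0.0152, -0.2625)

centre 1 = (0.2316·cos0.0°, 0.2316·sin0.0°, -0.1691) = (0.2316, 0.0000, -0.1691)
centre 2 = (0.3439·cos120.0°, 0.3439·sin120.0°, -0.0466) = (-0.1719, 0.2978, -0.0466)
centre 3 = (0.3331·cos240.0°, 0.3331·sin240.0°, -0.0761) = (-0.1666, -0.2885, -0.0761)
eliminate P² terms by subtracting sphere 1 from 2 and 3
linear system: -0.8070x+0.5956y = 0.0382−0.2451z; -0.7963x+-0.5770y = 0.0345−0.1862z
Cramer: x(z) = -0.0453+0.2684z;  y(z) = 0.0027-0.0478z
into |P−centre ₁|² = l²: 1.0743z² + 0.1894z + -0.0243 = 0;  Δ = 0.1404;  z = -0.2625 or 0.0862 → z<0 root = -0.2625
x = -0.1158, y = 0.0152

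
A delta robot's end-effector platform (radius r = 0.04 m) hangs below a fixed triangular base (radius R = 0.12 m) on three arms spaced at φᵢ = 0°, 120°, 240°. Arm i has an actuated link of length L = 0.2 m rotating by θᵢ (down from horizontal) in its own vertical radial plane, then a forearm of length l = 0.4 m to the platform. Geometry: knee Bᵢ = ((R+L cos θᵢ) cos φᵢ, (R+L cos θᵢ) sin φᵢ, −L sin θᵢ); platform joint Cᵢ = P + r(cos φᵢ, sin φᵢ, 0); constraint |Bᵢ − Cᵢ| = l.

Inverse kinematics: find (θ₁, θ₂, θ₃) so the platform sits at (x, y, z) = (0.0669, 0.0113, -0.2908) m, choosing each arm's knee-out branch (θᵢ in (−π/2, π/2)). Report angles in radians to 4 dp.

θ₁ = -0.2615, θ₂ = 0.1745, θ₃ = 0.2618

rotate P by −φ1: (0.0669, 0.0113, -0.2908)
  A=0.0131, B=-0.2908, C=(l²−L²−A²−y'²−z²)/(2L)=0.0878
  √(A²+B²)=0.2911;  θ1 = -1.5258+1.2643 ≈ -0.2615
rotate P by −φ2: (-0.0237, -0.0636, -0.2908)
  A cos θ + B sin θ = C:  0.1037·cos θ + -0.2908·sin θ = 0.0516
  √(A²+B²)=0.3087;  θ2 = -1.2284+1.4028 ≈ 0.1745
arm 3 (φ=240.0°): x'=-0.0432, y'=0.0523
  A=0.1232, B=-0.2908, C=(l²−L²−A²−y'²−z²)/(2L)=0.0438
  γ=atan2(-0.2908,0.1232)=-1.1700;  ψ=arccos(0.1386)=1.4317;  θ3=γ+ψ≈0.2618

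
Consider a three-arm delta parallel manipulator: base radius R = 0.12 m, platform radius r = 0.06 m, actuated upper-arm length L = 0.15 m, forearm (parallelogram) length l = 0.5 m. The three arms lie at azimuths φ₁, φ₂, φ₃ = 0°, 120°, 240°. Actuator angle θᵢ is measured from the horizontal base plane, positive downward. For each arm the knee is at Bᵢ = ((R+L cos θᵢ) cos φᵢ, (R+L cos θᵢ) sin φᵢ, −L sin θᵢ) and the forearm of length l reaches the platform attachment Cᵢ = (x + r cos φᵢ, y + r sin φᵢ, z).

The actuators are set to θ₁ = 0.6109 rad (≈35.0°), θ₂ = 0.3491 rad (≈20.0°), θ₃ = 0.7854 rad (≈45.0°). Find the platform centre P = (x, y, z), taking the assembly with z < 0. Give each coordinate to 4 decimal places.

(-0.0091, 0.0986, -0.5371)

arm 1 at φ=0.0°: ρ1 = 0.1829;  O1 = (0.1829, 0.0000, -0.0860)
arm 2 at φ=120.0°: ρ2 = 0.2010;  O2 = (-0.1005, 0.1740, -0.0513)
arm 3 at φ=240.0°: ρ3 = 0.1661;  O3 = (-0.0830, -0.1438, -0.1061)
eliminate P² terms by subtracting sphere 1 from 2 and 3
[-0.5667 0.3481 0.0695]·P = 0.0022;  [-0.5318 -0.2876 -0.0401]·P = -0.0020
Cramer: x(z) = 0.0002+0.0174z;  y(z) = 0.0066-0.1713z
sphere 1 gives Az²+Bz+C=0 with A=1.0297, B=0.1635, C=-0.2092;  B²−4AC=0.8883;  roots -0.5371, 0.3783;  negative root z = -0.5371
x = -0.0091, y = 0.0986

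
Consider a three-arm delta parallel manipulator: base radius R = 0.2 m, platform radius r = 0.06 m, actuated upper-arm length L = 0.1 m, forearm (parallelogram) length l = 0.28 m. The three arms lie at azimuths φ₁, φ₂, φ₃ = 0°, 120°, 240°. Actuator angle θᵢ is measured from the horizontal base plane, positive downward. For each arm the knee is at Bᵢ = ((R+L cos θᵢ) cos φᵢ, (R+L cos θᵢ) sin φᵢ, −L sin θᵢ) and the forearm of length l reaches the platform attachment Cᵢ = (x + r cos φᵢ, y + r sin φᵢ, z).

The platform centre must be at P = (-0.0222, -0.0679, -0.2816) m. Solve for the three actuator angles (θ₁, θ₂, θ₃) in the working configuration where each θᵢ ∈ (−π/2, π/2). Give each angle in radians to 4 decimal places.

θ₁ = 1.2215, θ₂ = 1.3965, θ₃ = 0.5238

φ1=0.0° → target in arm frame (-0.0222, -0.0679)
  A cos θ + B sin θ = C:  0.1622·cos θ + -0.2816·sin θ = -0.2091
  θ1 = atan2(B,A) + arccos(C/0.3250) = 1.2215
arm 2 (φ=120.0°): x'=-0.0477, y'=0.0532
  A cos θ + B sin θ = C:  0.1877·cos θ + -0.2816·sin θ = -0.2448
  θ2 = atan2(B,A) + arccos(C/0.3384) = 1.3965
arm 3 (φ=240.0°): x'=0.0699, y'=0.0147
  A=0.0701, B=-0.2816, C=(l²−L²−A²−y'²−z²)/(2L)=-0.0801
  θ3 = atan2(B,A) + arccos(C/0.2902) = 0.5238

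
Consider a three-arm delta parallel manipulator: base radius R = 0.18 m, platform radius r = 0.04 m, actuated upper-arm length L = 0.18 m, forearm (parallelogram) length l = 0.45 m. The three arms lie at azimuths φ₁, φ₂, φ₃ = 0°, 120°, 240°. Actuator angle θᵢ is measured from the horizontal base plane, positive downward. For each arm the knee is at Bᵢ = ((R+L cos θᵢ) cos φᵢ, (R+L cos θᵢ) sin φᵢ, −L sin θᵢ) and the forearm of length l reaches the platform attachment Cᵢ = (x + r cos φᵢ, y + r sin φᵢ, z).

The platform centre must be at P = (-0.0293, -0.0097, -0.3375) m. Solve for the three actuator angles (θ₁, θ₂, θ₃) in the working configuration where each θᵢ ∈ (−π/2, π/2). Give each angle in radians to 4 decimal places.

arm 1 (φ=0.0°): x'=-0.0293, y'=-0.0097
  A=0.1693, B=-0.3375, C=(l²−L²−A²−y'²−z²)/(2L)=0.0762
  √(A²+B²)=0.3776;  θ1 = -1.1058+1.3676 ≈ 0.2617
arm 2 (φ=120.0°): x'=0.0062, y'=0.0302
  e−x'=0.1338;  (l²−L²−(e−x')²−y'²−z²)/2L = 0.1039
  γ=atan2(-0.3375,0.1338)=-1.1935;  ψ=arccos(0.2861)=1.2806;  θ2=γ+ψ≈0.0872
arm 3 (φ=240.0°): x'=0.0231, y'=-0.0205
  A cos θ + B sin θ = C:  0.1169·cos θ + -0.3375·sin θ = 0.1169
  √(A²+B²)=0.3572;  θ3 = -1.2372+1.2373 ≈ 0.0001

θ₁ = 0.2617, θ₂ = 0.0872, θ₃ = 0.0001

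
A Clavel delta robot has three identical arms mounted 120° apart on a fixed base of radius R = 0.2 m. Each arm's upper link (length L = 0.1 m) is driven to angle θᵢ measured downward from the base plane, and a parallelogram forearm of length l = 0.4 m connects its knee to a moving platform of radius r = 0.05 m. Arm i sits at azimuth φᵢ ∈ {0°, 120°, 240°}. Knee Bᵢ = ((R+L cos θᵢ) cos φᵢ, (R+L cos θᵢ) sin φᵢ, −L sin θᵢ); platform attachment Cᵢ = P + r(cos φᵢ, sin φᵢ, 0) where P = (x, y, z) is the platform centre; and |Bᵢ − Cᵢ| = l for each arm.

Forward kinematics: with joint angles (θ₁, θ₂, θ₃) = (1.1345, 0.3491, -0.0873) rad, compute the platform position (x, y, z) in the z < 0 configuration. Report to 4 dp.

arm 1 at φ=0.0°: e+L cos θ1 = 0.1923;  centre 1 = (0.1923, 0.0000, -0.0906)
arm 2 at φ=120.0°: e+L cos θ2 = 0.2440;  centre 2 = (-0.1220, 0.2113, -0.0342)
arm 3 at φ=240.0°: e+L cos θ3 = 0.2496;  centre 3 = (-0.1248, -0.2162, 0.0087)
|centre ₂|²−|centre ₁|² = 0.0155;  |centre ₃|²−|centre ₁|² = 0.0172
linear system: -0.6285x+0.4226y = 0.0155−0.1129z; -0.6341x+-0.4324y = 0.0172−0.1987z
Cramer: x(z) = -0.0259+0.2460z;  y(z) = -0.0018+0.0988z
into |P−centre ₁|² = l²: 1.0703z² + 0.0736z + -0.1042 = 0;  Δ = 0.4515;  z = -0.3483 or 0.2795 → z<0 root = -0.3483
x = -0.1116, y = -0.0362

(-0.1116, -0.0362, -0.3483)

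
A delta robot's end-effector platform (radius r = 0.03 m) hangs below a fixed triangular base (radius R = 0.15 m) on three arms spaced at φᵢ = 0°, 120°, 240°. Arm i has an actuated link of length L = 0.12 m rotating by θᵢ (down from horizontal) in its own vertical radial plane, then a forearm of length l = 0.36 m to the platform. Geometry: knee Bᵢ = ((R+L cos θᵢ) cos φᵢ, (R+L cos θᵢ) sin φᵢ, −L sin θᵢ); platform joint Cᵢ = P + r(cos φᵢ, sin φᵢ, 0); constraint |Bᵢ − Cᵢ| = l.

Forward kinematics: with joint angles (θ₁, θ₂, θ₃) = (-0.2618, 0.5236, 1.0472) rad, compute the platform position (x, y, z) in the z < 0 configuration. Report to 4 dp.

arm 1 at φ=0.0°: (R−r)+L cos θ1 = 0.2359;  O1 = (0.2359, 0.0000, 0.0311)
φ2=120.0°: virtual centre (-0.1120, 0.1939, -0.0600), radius l
O3 = (0.1800·cos240.0°, 0.1800·sin240.0°, -0.1039) = (-0.0900, -0.1559, -0.1039)
|O₂|²−|O₁|² = -0.0029;  |O₃|²−|O₁|² = -0.0134
[-0.6957 0.3878 -0.1821]·P = -0.0029;  [-0.6518 -0.3118 -0.2700]·P = -0.0134
Cramer: x(z) = 0.0130-0.3438z;  y(z) = 0.0159-0.1471z
quadratic in z: (1.1398)z²+(0.0865)z+(-0.0787)=0, √Δ=0.6052 → z ∈ {-0.3034, 0.2275}; z = -0.3034 (taking z<0)
x = 0.1173, y = 0.0605

(0.1173, 0.0605, -0.3034)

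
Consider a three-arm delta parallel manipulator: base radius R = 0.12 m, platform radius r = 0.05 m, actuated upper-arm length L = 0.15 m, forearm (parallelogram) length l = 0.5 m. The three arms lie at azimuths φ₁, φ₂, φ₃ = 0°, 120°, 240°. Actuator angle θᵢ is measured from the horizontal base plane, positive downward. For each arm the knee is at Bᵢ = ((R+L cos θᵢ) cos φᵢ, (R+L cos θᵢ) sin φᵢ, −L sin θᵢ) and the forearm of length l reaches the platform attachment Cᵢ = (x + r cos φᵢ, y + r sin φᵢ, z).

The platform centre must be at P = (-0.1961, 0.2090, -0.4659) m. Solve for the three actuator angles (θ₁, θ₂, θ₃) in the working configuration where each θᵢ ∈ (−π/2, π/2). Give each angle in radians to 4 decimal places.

θ₁ = 1.2219, θ₂ = -0.1743, θ₃ = 0.9602

φ1=0.0° → target in arm frame (-0.1961, 0.2090)
  A=0.2661, B=-0.4659, C=(l²−L²−A²−y'²−z²)/(2L)=-0.3468
  √(A²+B²)=0.5365;  θ1 = -1.0519+2.2737 ≈ 1.2219
φ2=120.0° → target in arm frame (0.2790, 0.0653)
  A=-0.2090, B=-0.4659, C=(l²−L²−A²−y'²−z²)/(2L)=-0.1251
  θ2 = atan2(B,A) + arccos(C/0.5107) = -0.1743
rotate P by −φ3: (-0.0829, -0.2743, -0.4659)
  A cos θ + B sin θ = C:  0.1529·cos θ + -0.4659·sin θ = -0.2940
  θ3 = atan2(B,A) + arccos(C/0.4904) = 0.9602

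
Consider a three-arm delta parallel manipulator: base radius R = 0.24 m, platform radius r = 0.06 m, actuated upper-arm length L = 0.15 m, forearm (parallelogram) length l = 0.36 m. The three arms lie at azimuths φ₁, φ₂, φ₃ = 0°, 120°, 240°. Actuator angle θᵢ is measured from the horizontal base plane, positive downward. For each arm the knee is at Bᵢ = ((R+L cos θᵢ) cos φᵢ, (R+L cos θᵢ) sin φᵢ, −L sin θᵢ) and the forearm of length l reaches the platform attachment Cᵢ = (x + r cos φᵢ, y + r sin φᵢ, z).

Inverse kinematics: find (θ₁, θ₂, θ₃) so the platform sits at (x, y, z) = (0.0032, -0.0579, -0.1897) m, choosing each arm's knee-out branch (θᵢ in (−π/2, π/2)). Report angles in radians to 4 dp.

θ₁ = 0.2618, θ₂ = 0.6976, θ₃ = -0.2619

φ1=0.0° → target in arm frame (0.0032, -0.0579)
  A cos θ + B sin θ = C:  0.1768·cos θ + -0.1897·sin θ = 0.1217
  γ=atan2(-0.1897,0.1768)=-0.8206;  ψ=arccos(0.4692)=1.0824;  θ1=γ+ψ≈0.2618
arm 2 (φ=120.0°): x'=-0.0517, y'=0.0262
  A cos θ + B sin θ = C:  0.2317·cos θ + -0.1897·sin θ = 0.0557
  θ2 = atan2(B,A) + arccos(C/0.2995) = 0.6976
arm 3 (φ=240.0°): x'=0.0485, y'=0.0317
  e−x'=0.1315;  (l²−L²−(e−x')²−y'²−z²)/2L = 0.1761
  √(A²+B²)=0.2308;  θ3 = -0.9648+0.7029 ≈ -0.2619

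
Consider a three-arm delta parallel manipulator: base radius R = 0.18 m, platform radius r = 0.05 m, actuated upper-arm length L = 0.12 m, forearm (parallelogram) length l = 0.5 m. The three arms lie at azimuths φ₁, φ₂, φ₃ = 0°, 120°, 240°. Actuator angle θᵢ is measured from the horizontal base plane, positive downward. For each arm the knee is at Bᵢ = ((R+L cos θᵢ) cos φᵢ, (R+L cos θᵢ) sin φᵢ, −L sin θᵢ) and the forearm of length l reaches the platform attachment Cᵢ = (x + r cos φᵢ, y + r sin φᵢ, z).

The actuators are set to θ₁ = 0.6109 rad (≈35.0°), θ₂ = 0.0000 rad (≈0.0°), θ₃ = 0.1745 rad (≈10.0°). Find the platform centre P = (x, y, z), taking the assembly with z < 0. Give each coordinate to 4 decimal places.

φ1=0.0°: virtual centre (0.2283, 0.0000, -0.0688), radius l
φ2=120.0°: virtual centre (-0.1250, 0.2165, 0.0000), radius l
arm 3 at φ=240.0°: ρ3 = 0.2482;  O3 = (-0.1241, -0.2149, -0.0208)
|O₂|²−|O₁|² = 0.0056;  |O₃|²−|O₁|² = 0.0052
plane₁₂: -0.7066x+0.4330y+0.1377z = 0.0056
det = 0.6089;  x = -0.0077+0.1655z,  y = 0.0005+-0.0479z
into |P−O₁|² = l²: 1.0297z² + 0.0595z + -0.1896 = 0;  Δ = 0.7844;  z = -0.4590 or 0.4012 → z<0 root = -0.4590
x = -0.0836, y = 0.0225

(-0.0836, 0.0225, -0.4590)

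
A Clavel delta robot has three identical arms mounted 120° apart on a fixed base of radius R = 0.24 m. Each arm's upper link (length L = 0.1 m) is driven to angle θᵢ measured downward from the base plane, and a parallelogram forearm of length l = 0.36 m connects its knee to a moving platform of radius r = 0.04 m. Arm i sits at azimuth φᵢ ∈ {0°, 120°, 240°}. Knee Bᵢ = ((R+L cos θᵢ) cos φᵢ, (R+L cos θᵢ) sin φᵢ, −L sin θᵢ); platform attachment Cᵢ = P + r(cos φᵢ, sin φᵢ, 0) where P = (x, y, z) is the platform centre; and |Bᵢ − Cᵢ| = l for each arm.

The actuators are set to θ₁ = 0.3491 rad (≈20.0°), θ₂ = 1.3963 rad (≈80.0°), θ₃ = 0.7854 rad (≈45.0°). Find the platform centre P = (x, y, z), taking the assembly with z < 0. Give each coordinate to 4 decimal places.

(0.0639, -0.0494, -0.3066)

centre 1 = (0.2940·cos0.0°, 0.2940·sin0.0°, -0.0342) = (0.2940, 0.0000, -0.0342)
centre 2 = (0.2174·cos120.0°, 0.2174·sin120.0°, -0.0985) = (-0.1087, 0.1882, -0.0985)
centre 3 = (0.2707·cos240.0°, 0.2707·sin240.0°, -0.0707) = (-0.1354, -0.2344, -0.0707)
subtract pairs → two planes through P
[-0.8053 0.3765 -0.1286]·P = -0.0306;  [-0.8586 -0.4689 -0.0730]·P = -0.0093
Cramer: x(z) = 0.0255-0.1252z;  y(z) = -0.0269+0.0736z
sphere 1 gives Az²+Bz+C=0 with A=1.0211, B=0.1317, C=-0.0556;  B²−4AC=0.2446;  roots -0.3066, 0.1777;  negative root z = -0.3066
x = 0.0639, y = -0.0494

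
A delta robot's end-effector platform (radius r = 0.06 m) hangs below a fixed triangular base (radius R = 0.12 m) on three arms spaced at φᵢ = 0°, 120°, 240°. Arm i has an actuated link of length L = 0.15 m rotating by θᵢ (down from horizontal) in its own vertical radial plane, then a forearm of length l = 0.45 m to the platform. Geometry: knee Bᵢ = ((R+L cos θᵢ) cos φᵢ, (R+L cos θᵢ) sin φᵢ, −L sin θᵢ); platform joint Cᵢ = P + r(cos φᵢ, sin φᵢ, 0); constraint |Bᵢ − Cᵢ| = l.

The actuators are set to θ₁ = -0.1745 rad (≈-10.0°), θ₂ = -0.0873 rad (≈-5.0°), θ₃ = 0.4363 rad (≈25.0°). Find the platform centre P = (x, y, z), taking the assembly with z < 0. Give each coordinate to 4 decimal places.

arm 1 at φ=0.0°: (R−r)+L cos θ1 = 0.2077;  O1 = (0.2077, 0.0000, 0.0260)
O2 = (0.2094·cos120.0°, 0.2094·sin120.0°, 0.0131) = (-0.1047, 0.1814, 0.0131)
arm 3 at φ=240.0°: (R−r)+L cos θ3 = 0.1959;  O3 = (-0.0980, -0.1697, -0.0634)
subtract pairs → two planes through P
linear system: -0.6249x+0.3627y = 0.0002−-0.0259z; -0.6114x+-0.3394y = -0.0014−-0.1789z
Cramer: x(z) = 0.0010-0.1698z;  y(z) = 0.0023-0.2211z
sphere 1 gives Az²+Bz+C=0 with A=1.0777, B=0.0171, C=-0.1591;  B²−4AC=0.6861;  roots -0.3922, 0.3764;  negative root z = -0.3922
x = 0.0676, y = 0.0890

(0.0676, 0.0890, -0.3922)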